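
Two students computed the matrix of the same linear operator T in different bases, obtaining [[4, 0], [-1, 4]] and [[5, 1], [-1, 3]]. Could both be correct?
Yes.

Two matrices over a field are similar if and only if they have the same invariant factors.

Both A and B have characteristic polynomial (x - 4)^2 and minimal polynomial (x - 4)^2. Computing further, both have invariant factors (x - 4)^2. Hence A and B are similar.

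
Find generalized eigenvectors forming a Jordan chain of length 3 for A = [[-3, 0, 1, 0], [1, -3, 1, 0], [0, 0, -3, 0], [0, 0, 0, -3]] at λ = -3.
v_1 = [[0, 0, 1, 0]]^T, v_2 = [[1, 1, 0, 0]]^T, v_3 = [[0, 1, 0, 0]]^T

We seek v_1 ∈ ker((A + 3I)^3) \ ker((A + 3I)^2), then set v_{i+1} = (A + 3I) v_i.

One such chain is v_1 = [[0, 0, 1, 0]]^T, v_2 = [[1, 1, 0, 0]]^T, v_3 = [[0, 1, 0, 0]]^T. Check: (A + 3I) v_3 = [[0, 0, 0, 0]]^T = 0.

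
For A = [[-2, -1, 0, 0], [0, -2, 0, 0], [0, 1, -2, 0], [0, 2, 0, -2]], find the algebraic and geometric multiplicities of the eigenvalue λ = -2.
The characteristic polynomial is (x + 2)^4, so the factor x + 2 appears with exponent 4: the algebraic multiplicity is 4.

rank(A + 2I) = 1, so the eigenspace has dimension 4 - 1 = 3: the geometric multiplicity is 3.

Since 3 < 4, A is not diagonalizable.

algebraic multiplicity 4, geometric multiplicity 3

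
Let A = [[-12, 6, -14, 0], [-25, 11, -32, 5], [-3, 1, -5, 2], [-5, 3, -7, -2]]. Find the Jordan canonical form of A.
J = [[-2, 1, 0, 0], [0, -2, 1, 0], [0, 0, -2, 0], [0, 0, 0, -2]]

The characteristic polynomial is det(xI - A) = (x + 2)^4, so the eigenvalues are -2 (algebraic multiplicity 4).

For λ = -2: rank(A + 2I) = 2, rank((A + 2I)^2) = 1, rank((A + 2I)^3) = 0. The eigenspace has dimension 4 - 2 = 2, so there are 2 Jordan blocks; the rank sequence gives block sizes [3, 1].

Assembling the blocks gives the Jordan form J above.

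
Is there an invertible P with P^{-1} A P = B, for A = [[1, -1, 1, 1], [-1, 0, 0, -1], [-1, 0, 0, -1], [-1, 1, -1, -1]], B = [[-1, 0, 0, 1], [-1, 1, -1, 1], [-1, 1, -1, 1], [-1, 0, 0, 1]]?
Two matrices over a field are similar if and only if they have the same invariant factors.

Both A and B have characteristic polynomial x^4 and minimal polynomial x^2. Computing further, both have invariant factors x^2, x^2. Hence A and B are similar.

Yes.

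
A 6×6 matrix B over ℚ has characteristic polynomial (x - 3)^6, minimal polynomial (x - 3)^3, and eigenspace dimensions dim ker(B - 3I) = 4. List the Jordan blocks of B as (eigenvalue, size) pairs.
Jordan blocks: (3, 3), (3, 1), (3, 1), (3, 1)

λ = 3: algebraic multiplicity 6 (exponent in χ_B), largest block size 3 (exponent in m_B), 4 blocks (geometric multiplicity). These force block sizes [3, 1, 1, 1].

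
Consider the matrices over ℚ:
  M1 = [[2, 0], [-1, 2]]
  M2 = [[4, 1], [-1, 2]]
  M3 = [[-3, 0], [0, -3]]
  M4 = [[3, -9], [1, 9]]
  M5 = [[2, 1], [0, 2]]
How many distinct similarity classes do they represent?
4 classes: {M1, M5}, {M2}, {M3}, {M4}

Characteristic polynomials: χ_{M1} = (x - 2)^2, χ_{M2} = (x - 3)^2, χ_{M3} = (x + 3)^2, χ_{M4} = (x - 6)^2, χ_{M5} = (x - 2)^2.

{M1, M5}: invariant factors (x - 2)^2.

{M2}: invariant factors (x - 3)^2.

{M3}: invariant factors x + 3, x + 3.

{M4}: invariant factors (x - 6)^2.

Matrices are similar if and only if their invariant-factor lists agree; the partition into similarity classes is {M1, M5}, {M2}, {M3}, {M4}.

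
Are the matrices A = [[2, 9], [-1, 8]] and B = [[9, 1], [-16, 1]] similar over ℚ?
Two matrices over a field are similar if and only if they have the same invariant factors.

Both A and B have characteristic polynomial (x - 5)^2 and minimal polynomial (x - 5)^2. Computing further, both have invariant factors (x - 5)^2. Hence A and B are similar.

Yes.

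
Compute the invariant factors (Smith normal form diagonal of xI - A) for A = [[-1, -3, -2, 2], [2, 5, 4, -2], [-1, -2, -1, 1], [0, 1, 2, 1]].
The Jordan structure of A has elementary divisors (x - 1)^2, (x - 1)^2. Arranging the block sizes at each eigenvalue in decreasing order and taking row products gives the invariant factors.

Invariant factors (smallest first, each dividing the next): (x - 1)^2, (x - 1)^2.

Check: the last factor (x - 1)^2 is the minimal polynomial, and the product (x - 1)^4 is the characteristic polynomial.

(x - 1)^2, (x - 1)^2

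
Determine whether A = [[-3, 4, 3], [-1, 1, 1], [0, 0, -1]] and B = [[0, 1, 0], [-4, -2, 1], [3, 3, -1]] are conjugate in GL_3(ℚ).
Yes.

Two matrices over a field are similar if and only if they have the same invariant factors.

Both A and B have characteristic polynomial (x + 1)^3 and minimal polynomial (x + 1)^3. Computing further, both have invariant factors (x + 1)^3. Hence A and B are similar.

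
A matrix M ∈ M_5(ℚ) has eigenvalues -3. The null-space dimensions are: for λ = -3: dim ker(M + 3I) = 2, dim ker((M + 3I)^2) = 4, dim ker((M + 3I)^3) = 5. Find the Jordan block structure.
Jordan blocks: (-3, 3), (-3, 2)

λ = -3: successive nullity increments [2, 2, 1] count blocks of size ≥ k; block sizes are [3, 2].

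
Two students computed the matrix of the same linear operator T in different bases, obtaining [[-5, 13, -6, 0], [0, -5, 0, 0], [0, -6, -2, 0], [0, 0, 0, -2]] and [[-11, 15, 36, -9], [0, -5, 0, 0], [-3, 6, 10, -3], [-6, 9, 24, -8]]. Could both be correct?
No.

Both have characteristic polynomial (x + 2)^2(x + 5)^2, but the minimal polynomial of A is (x + 2)(x + 5)^2 while the minimal polynomial of B is (x + 2)(x + 5). The minimal polynomial is a similarity invariant, so A and B are not similar.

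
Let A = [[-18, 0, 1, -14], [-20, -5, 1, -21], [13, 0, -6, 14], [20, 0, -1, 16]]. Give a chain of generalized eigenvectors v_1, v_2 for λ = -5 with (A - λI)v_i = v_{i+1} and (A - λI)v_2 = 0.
v_1 = [[0, -1, 1, 0]]^T, v_2 = [[1, 1, -1, -1]]^T

We seek v_1 ∈ ker((A + 5I)^2) \ ker(A + 5I), then set v_{i+1} = (A + 5I) v_i.

One such chain is v_1 = [[0, -1, 1, 0]]^T, v_2 = [[1, 1, -1, -1]]^T. Check: (A + 5I) v_2 = [[0, 0, 0, 0]]^T = 0.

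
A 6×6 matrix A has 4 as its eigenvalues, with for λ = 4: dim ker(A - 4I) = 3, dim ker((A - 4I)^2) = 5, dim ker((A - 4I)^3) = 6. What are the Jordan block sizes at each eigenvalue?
Jordan blocks: (4, 3), (4, 2), (4, 1)

λ = 4: successive nullity increments [3, 2, 1] count blocks of size ≥ k; block sizes are [3, 2, 1].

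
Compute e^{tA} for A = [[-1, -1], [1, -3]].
A has Jordan form J = [[-2, 1], [0, -2]] with A = PJP^{-1}, so e^{tA} = P e^{tJ} P^{-1}.

For a Jordan block J_k(λ), e^{tJ_k(λ)} = e^{λt} · (I + tN + t^2 N^2/2! + ... + t^{k-1} N^{k-1}/(k-1)!) where N is the nilpotent superdiagonal part.

Assembling the blocks and conjugating back gives the entries of e^{tA} as shown above.

e^{tA} = [[(t + 1)*e^{-2*t}, -t*e^{-2*t}], [t*e^{-2*t}, (1 - t)*e^{-2*t}]]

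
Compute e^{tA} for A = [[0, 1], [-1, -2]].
A has Jordan form J = [[-1, 1], [0, -1]] with A = PJP^{-1}, so e^{tA} = P e^{tJ} P^{-1}.

For a Jordan block J_k(λ), e^{tJ_k(λ)} = e^{λt} · (I + tN + t^2 N^2/2! + ... + t^{k-1} N^{k-1}/(k-1)!) where N is the nilpotent superdiagonal part.

Assembling the blocks and conjugating back gives the entries of e^{tA} as shown above.

e^{tA} = [[(t + 1)*e^{-t}, t*e^{-t}], [-t*e^{-t}, (1 - t)*e^{-t}]]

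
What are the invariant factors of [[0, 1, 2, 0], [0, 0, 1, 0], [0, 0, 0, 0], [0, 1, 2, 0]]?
x, x^3

The Jordan structure of A has elementary divisors x^3, x. Arranging the block sizes at each eigenvalue in decreasing order and taking row products gives the invariant factors.

Invariant factors (smallest first, each dividing the next): x, x^3.

Check: the last factor x^3 is the minimal polynomial, and the product x^4 is the characteristic polynomial.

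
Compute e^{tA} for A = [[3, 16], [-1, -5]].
e^{tA} = [[(4*t + 1)*e^{-t}, 16*t*e^{-t}], [-t*e^{-t}, (1 - 4*t)*e^{-t}]]

A has Jordan form J = [[-1, 1], [0, -1]] with A = PJP^{-1}, so e^{tA} = P e^{tJ} P^{-1}.

For a Jordan block J_k(λ), e^{tJ_k(λ)} = e^{λt} · (I + tN + t^2 N^2/2! + ... + t^{k-1} N^{k-1}/(k-1)!) where N is the nilpotent superdiagonal part.

Assembling the blocks and conjugating back gives the entries of e^{tA} as shown above.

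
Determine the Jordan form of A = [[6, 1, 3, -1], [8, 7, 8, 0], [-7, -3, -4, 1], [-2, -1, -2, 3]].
The characteristic polynomial is det(xI - A) = (x - 3)^4, so the eigenvalues are 3 (algebraic multiplicity 4).

For λ = 3: rank(A - 3I) = 2, rank((A - 3I)^2) = 1, rank((A - 3I)^3) = 0. The eigenspace has dimension 4 - 2 = 2, so there are 2 Jordan blocks; the rank sequence gives block sizes [3, 1].

Assembling the blocks gives the Jordan form J above.

J = [[3, 1, 0, 0], [0, 3, 1, 0], [0, 0, 3, 0], [0, 0, 0, 3]]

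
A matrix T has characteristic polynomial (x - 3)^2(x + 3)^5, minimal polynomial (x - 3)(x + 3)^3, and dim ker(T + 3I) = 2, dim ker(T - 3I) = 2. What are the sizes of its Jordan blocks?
λ = -3: algebraic multiplicity 5 (exponent in χ_T), largest block size 3 (exponent in m_T), 2 blocks (geometric multiplicity). These force block sizes [3, 2].
λ = 3: algebraic multiplicity 2 (exponent in χ_T), largest block size 1 (exponent in m_T), 2 blocks (geometric multiplicity). These force block sizes [1, 1].

Jordan blocks: (-3, 3), (-3, 2), (3, 1), (3, 1)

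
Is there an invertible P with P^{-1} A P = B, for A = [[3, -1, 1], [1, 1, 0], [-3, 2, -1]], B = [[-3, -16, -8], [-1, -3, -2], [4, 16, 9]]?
No.

Both have characteristic polynomial (x - 1)^3, but the minimal polynomial of A is (x - 1)^3 while the minimal polynomial of B is (x - 1)^2. The minimal polynomial is a similarity invariant, so A and B are not similar.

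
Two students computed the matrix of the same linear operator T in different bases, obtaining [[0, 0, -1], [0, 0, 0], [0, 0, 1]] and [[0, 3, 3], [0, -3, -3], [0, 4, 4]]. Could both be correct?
Yes.

Two matrices over a field are similar if and only if they have the same invariant factors.

Both A and B have characteristic polynomial x^2(x - 1) and minimal polynomial x(x - 1). Computing further, both have invariant factors x, x(x - 1). Hence A and B are similar.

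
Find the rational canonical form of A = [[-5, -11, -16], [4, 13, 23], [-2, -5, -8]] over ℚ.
R = [[0, 0, 3], [1, 0, 2], [0, 1, 0]]

The invariant factors of A (the non-unit diagonal entries of the Smith normal form of xI - A over ℚ[x]) are x^3 - 2x - 3, each dividing the next. The characteristic polynomial is their product, x^3 - 2x - 3.

The rational canonical form is the block-diagonal matrix of companion matrices C(f_i):
R = [[0, 0, 3], [1, 0, 2], [0, 1, 0]].

Note the characteristic polynomial does not split into linear factors over ℚ, so A has no Jordan form over ℚ; the rational canonical form exists over any field.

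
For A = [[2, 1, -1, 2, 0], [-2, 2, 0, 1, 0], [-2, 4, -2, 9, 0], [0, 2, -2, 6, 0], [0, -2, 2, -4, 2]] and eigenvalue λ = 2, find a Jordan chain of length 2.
We seek v_1 ∈ ker((A - 2I)^2) \ ker(A - 2I), then set v_{i+1} = (A - 2I) v_i.

One such chain is v_1 = [[0, 1, 0, 0, 0]]^T, v_2 = [[1, 0, 4, 2, -2]]^T. Check: (A - 2I) v_2 = [[0, 0, 0, 0, 0]]^T = 0.

v_1 = [[0, 1, 0, 0, 0]]^T, v_2 = [[1, 0, 4, 2, -2]]^T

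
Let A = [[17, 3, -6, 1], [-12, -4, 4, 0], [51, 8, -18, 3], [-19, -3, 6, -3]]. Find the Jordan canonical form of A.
The characteristic polynomial is det(xI - A) = (x + 2)^4, so the eigenvalues are -2 (algebraic multiplicity 4).

For λ = -2: rank(A + 2I) = 2, rank((A + 2I)^2) = 0. The eigenspace has dimension 4 - 2 = 2, so there are 2 Jordan blocks; the rank sequence gives block sizes [2, 2].

Assembling the blocks gives the Jordan form J above.

J = [[-2, 1, 0, 0], [0, -2, 0, 0], [0, 0, -2, 1], [0, 0, 0, -2]]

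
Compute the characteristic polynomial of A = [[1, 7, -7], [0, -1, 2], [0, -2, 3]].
xI - A = [[x - 1, -7, 7], [0, x + 1, -2], [0, 2, x - 3]].

Expanding det(xI - A) along the first row:
det(xI - A) = + (x - 1)·det([[x + 1, -2], [2, x - 3]]) - (-7)·det([[0, -2], [0, x - 3]]) + (7)·det([[0, x + 1], [0, 2]]).

Evaluating gives χ_A(x) = x^3 - 3x^2 + 3x - 1 = (x - 1)^3.

χ_A(x) = (x - 1)^3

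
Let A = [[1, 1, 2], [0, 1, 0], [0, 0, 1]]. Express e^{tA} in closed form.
e^{tA} = [[e^{t}, t*e^{t}, 2*t*e^{t}], [0, e^{t}, 0], [0, 0, e^{t}]]

A has Jordan form J = [[1, 1, 0], [0, 1, 0], [0, 0, 1]] with A = PJP^{-1}, so e^{tA} = P e^{tJ} P^{-1}.

For a Jordan block J_k(λ), e^{tJ_k(λ)} = e^{λt} · (I + tN + t^2 N^2/2! + ... + t^{k-1} N^{k-1}/(k-1)!) where N is the nilpotent superdiagonal part.

Assembling the blocks and conjugating back gives the entries of e^{tA} as shown above.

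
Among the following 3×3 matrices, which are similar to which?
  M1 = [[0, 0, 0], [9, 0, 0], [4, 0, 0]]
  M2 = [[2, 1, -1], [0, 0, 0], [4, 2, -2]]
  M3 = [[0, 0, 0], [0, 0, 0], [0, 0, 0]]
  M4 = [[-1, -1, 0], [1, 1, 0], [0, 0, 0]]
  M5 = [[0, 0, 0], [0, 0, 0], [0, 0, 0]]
2 classes: {M1, M2, M4}, {M3, M5}

Characteristic polynomials: χ_{M1} = x^3, χ_{M2} = x^3, χ_{M3} = x^3, χ_{M4} = x^3, χ_{M5} = x^3.

{M1, M2, M4}: invariant factors x, x^2.

{M3, M5}: invariant factors x, x, x.

Matrices are similar if and only if their invariant-factor lists agree; the partition into similarity classes is {M1, M2, M4}, {M3, M5}.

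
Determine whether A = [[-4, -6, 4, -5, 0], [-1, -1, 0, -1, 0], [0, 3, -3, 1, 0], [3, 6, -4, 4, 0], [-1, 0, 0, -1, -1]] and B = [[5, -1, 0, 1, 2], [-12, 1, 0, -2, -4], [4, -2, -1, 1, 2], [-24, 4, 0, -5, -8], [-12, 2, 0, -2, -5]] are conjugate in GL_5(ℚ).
Two matrices over a field are similar if and only if they have the same invariant factors.

Both A and B have characteristic polynomial (x + 1)^5 and minimal polynomial (x + 1)^2. Computing further, both have invariant factors x + 1, (x + 1)^2, (x + 1)^2. Hence A and B are similar.

Yes.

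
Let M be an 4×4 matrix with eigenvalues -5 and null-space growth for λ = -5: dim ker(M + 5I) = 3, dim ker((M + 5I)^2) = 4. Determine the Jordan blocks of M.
Jordan blocks: (-5, 2), (-5, 1), (-5, 1)

λ = -5: successive nullity increments [3, 1] count blocks of size ≥ k; block sizes are [2, 1, 1].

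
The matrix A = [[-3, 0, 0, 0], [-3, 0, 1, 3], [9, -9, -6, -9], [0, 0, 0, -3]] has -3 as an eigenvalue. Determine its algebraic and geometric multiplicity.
algebraic multiplicity 4, geometric multiplicity 3

The characteristic polynomial is (x + 3)^4, so the factor x + 3 appears with exponent 4: the algebraic multiplicity is 4.

rank(A + 3I) = 1, so the eigenspace has dimension 4 - 1 = 3: the geometric multiplicity is 3.

Since 3 < 4, A is not diagonalizable.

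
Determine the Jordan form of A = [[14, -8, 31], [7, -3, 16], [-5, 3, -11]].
J = [[0, 1, 0], [0, 0, 1], [0, 0, 0]]

The characteristic polynomial is det(xI - A) = x^3, so the eigenvalues are 0 (algebraic multiplicity 3).

For λ = 0: rank(A) = 2, rank(A^2) = 1, rank(A^3) = 0. The eigenspace has dimension 3 - 2 = 1, so there is 1 Jordan block; the rank sequence gives block sizes [3].

Assembling the blocks gives the Jordan form J above.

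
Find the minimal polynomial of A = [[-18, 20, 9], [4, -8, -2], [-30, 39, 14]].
The characteristic polynomial factors as (x + 4)^3. The minimal polynomial is ∏(x - λ)^{k_λ} where k_λ is the size of the largest Jordan block at λ.

For λ = -4: rank(A + 4I) = 2, and the largest Jordan block has size 3 (the smallest k with rank((A + 4I)^k) = rank((A + 4I)^(k+1))).

So m_A(x) = (x + 4)^3.

m_A(x) = (x + 4)^3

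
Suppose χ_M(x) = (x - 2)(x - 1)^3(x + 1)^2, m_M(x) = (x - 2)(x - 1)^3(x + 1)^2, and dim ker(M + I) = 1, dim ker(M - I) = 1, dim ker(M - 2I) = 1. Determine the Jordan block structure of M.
λ = -1: algebraic multiplicity 2 (exponent in χ_M), largest block size 2 (exponent in m_M), 1 block (geometric multiplicity). This forces block sizes [2].
λ = 1: algebraic multiplicity 3 (exponent in χ_M), largest block size 3 (exponent in m_M), 1 block (geometric multiplicity). This forces block sizes [3].
λ = 2: algebraic multiplicity 1 (exponent in χ_M), largest block size 1 (exponent in m_M), 1 block (geometric multiplicity). This forces block sizes [1].

Jordan blocks: (-1, 2), (1, 3), (2, 1)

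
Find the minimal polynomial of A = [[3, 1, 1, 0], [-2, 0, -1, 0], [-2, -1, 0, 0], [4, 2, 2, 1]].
m_A(x) = (x - 1)^2

The characteristic polynomial factors as (x - 1)^4. The minimal polynomial is ∏(x - λ)^{k_λ} where k_λ is the size of the largest Jordan block at λ.

For λ = 1: rank(A - I) = 1, and the largest Jordan block has size 2 (the smallest k with rank((A - I)^k) = rank((A - I)^(k+1))).

So m_A(x) = (x - 1)^2.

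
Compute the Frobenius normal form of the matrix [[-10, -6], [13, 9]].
R = [[0, 12], [1, -1]]

The invariant factors of A (the non-unit diagonal entries of the Smith normal form of xI - A over ℚ[x]) are (x - 3)(x + 4), each dividing the next. The characteristic polynomial is their product, (x - 3)(x + 4).

The rational canonical form is the block-diagonal matrix of companion matrices C(f_i):
R = [[0, 12], [1, -1]].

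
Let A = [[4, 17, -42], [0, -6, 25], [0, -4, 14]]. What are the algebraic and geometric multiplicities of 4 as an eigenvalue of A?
algebraic multiplicity 3, geometric multiplicity 1

The characteristic polynomial is (x - 4)^3, so the factor x - 4 appears with exponent 3: the algebraic multiplicity is 3.

rank(A - 4I) = 2, so the eigenspace has dimension 3 - 2 = 1: the geometric multiplicity is 1.

Since 1 < 3, A is not diagonalizable.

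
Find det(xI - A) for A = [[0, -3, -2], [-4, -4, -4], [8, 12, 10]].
xI - A = [[x, 3, 2], [4, x + 4, 4], [-8, -12, x - 10]].

Expanding det(xI - A) along the first row:
det(xI - A) = + (x)·det([[x + 4, 4], [-12, x - 10]]) - (3)·det([[4, 4], [-8, x - 10]]) + (2)·det([[4, x + 4], [-8, -12]]).

Evaluating gives χ_A(x) = x^3 - 6x^2 + 12x - 8 = (x - 2)^3.

χ_A(x) = (x - 2)^3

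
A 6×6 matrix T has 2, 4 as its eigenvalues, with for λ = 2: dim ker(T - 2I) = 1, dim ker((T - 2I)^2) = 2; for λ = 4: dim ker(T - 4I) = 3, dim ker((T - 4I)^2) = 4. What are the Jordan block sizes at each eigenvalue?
Jordan blocks: (2, 2), (4, 2), (4, 1), (4, 1)

λ = 2: successive nullity increments [1, 1] count blocks of size ≥ k; block sizes are [2].
λ = 4: successive nullity increments [3, 1] count blocks of size ≥ k; block sizes are [2, 1, 1].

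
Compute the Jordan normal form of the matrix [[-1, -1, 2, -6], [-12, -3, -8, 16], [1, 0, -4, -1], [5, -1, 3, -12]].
The characteristic polynomial is det(xI - A) = (x + 5)^4, so the eigenvalues are -5 (algebraic multiplicity 4).

For λ = -5: rank(A + 5I) = 2, rank((A + 5I)^2) = 0. The eigenspace has dimension 4 - 2 = 2, so there are 2 Jordan blocks; the rank sequence gives block sizes [2, 2].

Assembling the blocks gives the Jordan form J above.

J = [[-5, 1, 0, 0], [0, -5, 0, 0], [0, 0, -5, 1], [0, 0, 0, -5]]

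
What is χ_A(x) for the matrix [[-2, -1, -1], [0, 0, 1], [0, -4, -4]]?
xI - A = [[x + 2, 1, 1], [0, x, -1], [0, 4, x + 4]].

Expanding det(xI - A) along the first row:
det(xI - A) = + (x + 2)·det([[x, -1], [4, x + 4]]) - (1)·det([[0, -1], [0, x + 4]]) + (1)·det([[0, x], [0, 4]]).

Evaluating gives χ_A(x) = x^3 + 6x^2 + 12x + 8 = (x + 2)^3.

χ_A(x) = (x + 2)^3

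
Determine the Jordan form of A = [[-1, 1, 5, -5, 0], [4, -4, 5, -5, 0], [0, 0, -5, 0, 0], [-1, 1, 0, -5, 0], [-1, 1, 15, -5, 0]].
J = [[-5, 1, 0, 0, 0], [0, -5, 0, 0, 0], [0, 0, -5, 0, 0], [0, 0, 0, 0, 0], [0, 0, 0, 0, 0]]

The characteristic polynomial is det(xI - A) = x^2(x + 5)^3, so the eigenvalues are -5 (algebraic multiplicity 3), 0 (algebraic multiplicity 2).

For λ = -5: rank(A + 5I) = 3, rank((A + 5I)^2) = 2. The eigenspace has dimension 5 - 3 = 2, so there are 2 Jordan blocks; the rank sequence gives block sizes [2, 1].

For λ = 0: rank(A) = 3. The eigenspace has dimension 5 - 3 = 2, so there are 2 Jordan blocks; the rank sequence gives block sizes [1, 1].

Assembling the blocks gives the Jordan form J above.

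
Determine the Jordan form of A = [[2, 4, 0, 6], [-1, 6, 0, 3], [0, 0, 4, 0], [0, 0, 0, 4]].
J = [[4, 1, 0, 0], [0, 4, 0, 0], [0, 0, 4, 0], [0, 0, 0, 4]]

The characteristic polynomial is det(xI - A) = (x - 4)^4, so the eigenvalues are 4 (algebraic multiplicity 4).

For λ = 4: rank(A - 4I) = 1, rank((A - 4I)^2) = 0. The eigenspace has dimension 4 - 1 = 3, so there are 3 Jordan blocks; the rank sequence gives block sizes [2, 1, 1].

Assembling the blocks gives the Jordan form J above.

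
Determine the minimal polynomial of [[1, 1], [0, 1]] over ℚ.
m_A(x) = (x - 1)^2

The characteristic polynomial factors as (x - 1)^2. The minimal polynomial is ∏(x - λ)^{k_λ} where k_λ is the size of the largest Jordan block at λ.

For λ = 1: rank(A - I) = 1, and the largest Jordan block has size 2 (the smallest k with rank((A - I)^k) = rank((A - I)^(k+1))).

So m_A(x) = (x - 1)^2.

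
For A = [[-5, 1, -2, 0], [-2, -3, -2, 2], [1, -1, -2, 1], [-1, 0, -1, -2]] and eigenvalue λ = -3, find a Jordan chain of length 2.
v_1 = [[0, 1, 0, 0]]^T, v_2 = [[1, 0, -1, 0]]^T

We seek v_1 ∈ ker((A + 3I)^2) \ ker(A + 3I), then set v_{i+1} = (A + 3I) v_i.

One such chain is v_1 = [[0, 1, 0, 0]]^T, v_2 = [[1, 0, -1, 0]]^T. Check: (A + 3I) v_2 = [[0, 0, 0, 0]]^T = 0.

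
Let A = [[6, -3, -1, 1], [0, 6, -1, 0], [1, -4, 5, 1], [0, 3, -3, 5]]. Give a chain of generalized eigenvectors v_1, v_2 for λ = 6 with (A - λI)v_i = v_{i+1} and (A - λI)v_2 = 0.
v_1 = [[-1, 0, -1, 0]]^T, v_2 = [[1, 1, 0, 3]]^T

We seek v_1 ∈ ker((A - 6I)^2) \ ker(A - 6I), then set v_{i+1} = (A - 6I) v_i.

One such chain is v_1 = [[-1, 0, -1, 0]]^T, v_2 = [[1, 1, 0, 3]]^T. Check: (A - 6I) v_2 = [[0, 0, 0, 0]]^T = 0.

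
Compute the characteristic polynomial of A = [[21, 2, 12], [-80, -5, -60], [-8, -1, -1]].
χ_A(x) = (x - 5)^3

xI - A = [[x - 21, -2, -12], [80, x + 5, 60], [8, 1, x + 1]].

Expanding det(xI - A) along the first row:
det(xI - A) = + (x - 21)·det([[x + 5, 60], [1, x + 1]]) - (-2)·det([[80, 60], [8, x + 1]]) + (-12)·det([[80, x + 5], [8, 1]]).

Evaluating gives χ_A(x) = x^3 - 15x^2 + 75x - 125 = (x - 5)^3.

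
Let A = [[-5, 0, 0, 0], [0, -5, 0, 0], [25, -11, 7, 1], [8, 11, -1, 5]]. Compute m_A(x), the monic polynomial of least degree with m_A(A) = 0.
The characteristic polynomial factors as (x - 6)^2(x + 5)^2. The minimal polynomial is ∏(x - λ)^{k_λ} where k_λ is the size of the largest Jordan block at λ.

For λ = -5: rank(A + 5I) = 2, and the largest Jordan block has size 1 (the smallest k with rank((A + 5I)^k) = rank((A + 5I)^(k+1))).
For λ = 6: rank(A - 6I) = 3, and the largest Jordan block has size 2 (the smallest k with rank((A - 6I)^k) = rank((A - 6I)^(k+1))).

So m_A(x) = (x - 6)^2(x + 5).

m_A(x) = (x - 6)^2(x + 5)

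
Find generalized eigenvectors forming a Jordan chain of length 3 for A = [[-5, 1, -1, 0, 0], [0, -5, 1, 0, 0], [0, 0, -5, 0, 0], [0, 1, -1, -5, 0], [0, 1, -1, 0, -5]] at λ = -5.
We seek v_1 ∈ ker((A + 5I)^3) \ ker((A + 5I)^2), then set v_{i+1} = (A + 5I) v_i.

One such chain is v_1 = [[-3, 1, 1, -1, -2]]^T, v_2 = [[0, 1, 0, 0, 0]]^T, v_3 = [[1, 0, 0, 1, 1]]^T. Check: (A + 5I) v_3 = [[0, 0, 0, 0, 0]]^T = 0.

v_1 = [[-3, 1, 1, -1, -2]]^T, v_2 = [[0, 1, 0, 0, 0]]^T, v_3 = [[1, 0, 0, 1, 1]]^T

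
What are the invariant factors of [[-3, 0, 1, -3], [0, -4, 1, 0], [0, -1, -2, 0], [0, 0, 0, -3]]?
The Jordan structure of A has elementary divisors (x + 3)^3, (x + 3). Arranging the block sizes at each eigenvalue in decreasing order and taking row products gives the invariant factors.

Invariant factors (smallest first, each dividing the next): x + 3, (x + 3)^3.

Check: the last factor (x + 3)^3 is the minimal polynomial, and the product (x + 3)^4 is the characteristic polynomial.

x + 3, (x + 3)^3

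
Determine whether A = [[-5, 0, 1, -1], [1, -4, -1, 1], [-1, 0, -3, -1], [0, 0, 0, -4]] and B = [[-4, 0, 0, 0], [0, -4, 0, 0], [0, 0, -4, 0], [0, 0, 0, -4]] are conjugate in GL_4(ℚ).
Both have characteristic polynomial (x + 4)^4, but the minimal polynomial of A is (x + 4)^2 while the minimal polynomial of B is x + 4. The minimal polynomial is a similarity invariant, so A and B are not similar.

No.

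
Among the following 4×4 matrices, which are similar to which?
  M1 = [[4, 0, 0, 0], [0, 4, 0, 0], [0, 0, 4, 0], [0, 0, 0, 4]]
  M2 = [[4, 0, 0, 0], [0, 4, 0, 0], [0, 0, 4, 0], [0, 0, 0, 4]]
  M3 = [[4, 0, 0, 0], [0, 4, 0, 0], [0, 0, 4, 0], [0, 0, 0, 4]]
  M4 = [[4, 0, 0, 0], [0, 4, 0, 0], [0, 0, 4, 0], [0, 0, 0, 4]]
Characteristic polynomials: χ_{M1} = (x - 4)^4, χ_{M2} = (x - 4)^4, χ_{M3} = (x - 4)^4, χ_{M4} = (x - 4)^4.

{M1, M2, M3, M4}: invariant factors x - 4, x - 4, x - 4, x - 4.

Matrices are similar if and only if their invariant-factor lists agree; the partition into similarity classes is {M1, M2, M3, M4}.

1 class: {M1, M2, M3, M4}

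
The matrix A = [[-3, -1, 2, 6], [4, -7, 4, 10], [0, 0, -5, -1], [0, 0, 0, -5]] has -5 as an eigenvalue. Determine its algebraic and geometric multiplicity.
The characteristic polynomial is (x + 5)^4, so the factor x + 5 appears with exponent 4: the algebraic multiplicity is 4.

rank(A + 5I) = 2, so the eigenspace has dimension 4 - 2 = 2: the geometric multiplicity is 2.

Since 2 < 4, A is not diagonalizable.

algebraic multiplicity 4, geometric multiplicity 2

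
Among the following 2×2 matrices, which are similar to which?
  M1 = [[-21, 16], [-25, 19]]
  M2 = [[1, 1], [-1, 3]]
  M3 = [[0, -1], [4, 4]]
2 classes: {M1}, {M2, M3}

Characteristic polynomials: χ_{M1} = (x + 1)^2, χ_{M2} = (x - 2)^2, χ_{M3} = (x - 2)^2.

{M1}: invariant factors (x + 1)^2.

{M2, M3}: invariant factors (x - 2)^2.

Matrices are similar if and only if their invariant-factor lists agree; the partition into similarity classes is {M1}, {M2, M3}.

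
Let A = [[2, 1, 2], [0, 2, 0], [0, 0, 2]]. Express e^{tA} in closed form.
e^{tA} = [[e^{2*t}, t*e^{2*t}, 2*t*e^{2*t}], [0, e^{2*t}, 0], [0, 0, e^{2*t}]]

A has Jordan form J = [[2, 1, 0], [0, 2, 0], [0, 0, 2]] with A = PJP^{-1}, so e^{tA} = P e^{tJ} P^{-1}.

For a Jordan block J_k(λ), e^{tJ_k(λ)} = e^{λt} · (I + tN + t^2 N^2/2! + ... + t^{k-1} N^{k-1}/(k-1)!) where N is the nilpotent superdiagonal part.

Assembling the blocks and conjugating back gives the entries of e^{tA} as shown above.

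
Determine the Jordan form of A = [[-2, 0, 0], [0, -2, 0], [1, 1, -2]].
J = [[-2, 1, 0], [0, -2, 0], [0, 0, -2]]

The characteristic polynomial is det(xI - A) = (x + 2)^3, so the eigenvalues are -2 (algebraic multiplicity 3).

For λ = -2: rank(A + 2I) = 1, rank((A + 2I)^2) = 0. The eigenspace has dimension 3 - 1 = 2, so there are 2 Jordan blocks; the rank sequence gives block sizes [2, 1].

Assembling the blocks gives the Jordan form J above.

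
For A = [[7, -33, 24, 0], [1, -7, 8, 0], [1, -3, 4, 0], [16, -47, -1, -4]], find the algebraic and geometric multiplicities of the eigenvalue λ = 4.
The characteristic polynomial is (x - 4)^2(x + 4)^2, so the factor x - 4 appears with exponent 2: the algebraic multiplicity is 2.

rank(A - 4I) = 3, so the eigenspace has dimension 4 - 3 = 1: the geometric multiplicity is 1.

Since 1 < 2, A is not diagonalizable.

algebraic multiplicity 2, geometric multiplicity 1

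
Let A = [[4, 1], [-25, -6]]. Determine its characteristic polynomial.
xI - A = [[x - 4, -1], [25, x + 6]].

Expanding det(xI - A) along the first row:
det(xI - A) = + (x - 4)·det([[x + 6]]) - (-1)·det([[25]]).

Evaluating gives χ_A(x) = x^2 + 2x + 1 = (x + 1)^2.

χ_A(x) = (x + 1)^2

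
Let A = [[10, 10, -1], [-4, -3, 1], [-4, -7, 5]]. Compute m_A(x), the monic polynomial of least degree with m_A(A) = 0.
The characteristic polynomial factors as (x - 4)^3. The minimal polynomial is ∏(x - λ)^{k_λ} where k_λ is the size of the largest Jordan block at λ.

For λ = 4: rank(A - 4I) = 2, and the largest Jordan block has size 3 (the smallest k with rank((A - 4I)^k) = rank((A - 4I)^(k+1))).

So m_A(x) = (x - 4)^3.

m_A(x) = (x - 4)^3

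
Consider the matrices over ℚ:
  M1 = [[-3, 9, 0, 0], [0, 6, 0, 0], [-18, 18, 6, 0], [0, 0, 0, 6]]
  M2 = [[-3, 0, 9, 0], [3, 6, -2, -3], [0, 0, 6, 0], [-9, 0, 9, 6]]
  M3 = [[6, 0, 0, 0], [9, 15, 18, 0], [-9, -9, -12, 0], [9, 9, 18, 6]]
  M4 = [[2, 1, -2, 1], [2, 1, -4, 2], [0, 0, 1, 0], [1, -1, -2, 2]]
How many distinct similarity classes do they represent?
3 classes: {M1, M3}, {M2}, {M4}

Characteristic polynomials: χ_{M1} = (x - 6)^3(x + 3), χ_{M2} = (x - 6)^3(x + 3), χ_{M3} = (x - 6)^3(x + 3), χ_{M4} = (x - 3)(x - 1)^3.

{M1, M3}: invariant factors x - 6, x - 6, (x - 6)(x + 3).

{M2}: invariant factors x - 6, (x - 6)^2(x + 3).

{M4}: invariant factors x - 1, (x - 3)(x - 1)^2.

Matrices are similar if and only if their invariant-factor lists agree; the partition into similarity classes is {M1, M3}, {M2}, {M4}.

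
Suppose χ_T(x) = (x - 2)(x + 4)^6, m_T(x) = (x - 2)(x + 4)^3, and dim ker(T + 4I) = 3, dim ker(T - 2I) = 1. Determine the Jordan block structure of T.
λ = -4: algebraic multiplicity 6 (exponent in χ_T), largest block size 3 (exponent in m_T), 3 blocks (geometric multiplicity). These force block sizes [3, 2, 1].
λ = 2: algebraic multiplicity 1 (exponent in χ_T), largest block size 1 (exponent in m_T), 1 block (geometric multiplicity). This forces block sizes [1].

Jordan blocks: (-4, 3), (-4, 2), (-4, 1), (2, 1)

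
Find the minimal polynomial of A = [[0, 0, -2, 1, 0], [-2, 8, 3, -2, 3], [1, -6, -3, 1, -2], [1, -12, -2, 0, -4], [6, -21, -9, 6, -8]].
The characteristic polynomial factors as (x - 1)(x + 1)^4. The minimal polynomial is ∏(x - λ)^{k_λ} where k_λ is the size of the largest Jordan block at λ.

For λ = -1: rank(A + I) = 3, and the largest Jordan block has size 3 (the smallest k with rank((A + I)^k) = rank((A + I)^(k+1))).
For λ = 1: rank(A - I) = 4, and the largest Jordan block has size 1 (the smallest k with rank((A - I)^k) = rank((A - I)^(k+1))).

So m_A(x) = (x - 1)(x + 1)^3.

m_A(x) = (x - 1)(x + 1)^3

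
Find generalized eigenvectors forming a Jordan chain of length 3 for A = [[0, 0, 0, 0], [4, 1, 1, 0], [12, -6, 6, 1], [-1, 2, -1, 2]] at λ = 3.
v_1 = [[0, 2, 4, 1]]^T, v_2 = [[0, 0, 1, -1]]^T, v_3 = [[0, 1, 2, 0]]^T

We seek v_1 ∈ ker((A - 3I)^3) \ ker((A - 3I)^2), then set v_{i+1} = (A - 3I) v_i.

One such chain is v_1 = [[0, 2, 4, 1]]^T, v_2 = [[0, 0, 1, -1]]^T, v_3 = [[0, 1, 2, 0]]^T. Check: (A - 3I) v_3 = [[0, 0, 0, 0]]^T = 0.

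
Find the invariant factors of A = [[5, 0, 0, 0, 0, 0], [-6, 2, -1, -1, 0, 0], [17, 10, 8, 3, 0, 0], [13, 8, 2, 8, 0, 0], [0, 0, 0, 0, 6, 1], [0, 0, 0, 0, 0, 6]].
(x - 6)^2, (x - 6)^3(x - 5)

The Jordan structure of A has elementary divisors (x - 5), (x - 6)^3, (x - 6)^2. Arranging the block sizes at each eigenvalue in decreasing order and taking row products gives the invariant factors.

Invariant factors (smallest first, each dividing the next): (x - 6)^2, (x - 6)^3(x - 5).

Check: the last factor (x - 6)^3(x - 5) is the minimal polynomial, and the product (x - 6)^5(x - 5) is the characteristic polynomial.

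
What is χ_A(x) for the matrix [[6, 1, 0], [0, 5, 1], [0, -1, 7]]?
xI - A = [[x - 6, -1, 0], [0, x - 5, -1], [0, 1, x - 7]].

Expanding det(xI - A) along the first row:
det(xI - A) = + (x - 6)·det([[x - 5, -1], [1, x - 7]]) - (-1)·det([[0, -1], [0, x - 7]]) + (0)·det([[0, x - 5], [0, 1]]).

Evaluating gives χ_A(x) = x^3 - 18x^2 + 108x - 216 = (x - 6)^3.

χ_A(x) = (x - 6)^3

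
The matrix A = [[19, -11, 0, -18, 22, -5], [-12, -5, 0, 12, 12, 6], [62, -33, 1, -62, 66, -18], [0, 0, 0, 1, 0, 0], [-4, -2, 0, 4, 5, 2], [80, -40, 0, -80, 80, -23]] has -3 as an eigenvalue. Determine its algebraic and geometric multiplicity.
The characteristic polynomial is (x - 1)^4(x + 3)^2, so the factor x + 3 appears with exponent 2: the algebraic multiplicity is 2.

rank(A + 3I) = 5, so the eigenspace has dimension 6 - 5 = 1: the geometric multiplicity is 1.

Since 1 < 2, A is not diagonalizable.

algebraic multiplicity 2, geometric multiplicity 1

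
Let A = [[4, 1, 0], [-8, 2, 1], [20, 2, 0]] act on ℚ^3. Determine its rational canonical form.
The invariant factors of A (the non-unit diagonal entries of the Smith normal form of xI - A over ℚ[x]) are (x - 2)(x^2 - 4x + 6), each dividing the next. The characteristic polynomial is their product, (x - 2)(x^2 - 4x + 6).

The rational canonical form is the block-diagonal matrix of companion matrices C(f_i):
R = [[0, 0, 12], [1, 0, -14], [0, 1, 6]].

Note the characteristic polynomial does not split into linear factors over ℚ, so A has no Jordan form over ℚ; the rational canonical form exists over any field.

R = [[0, 0, 12], [1, 0, -14], [0, 1, 6]]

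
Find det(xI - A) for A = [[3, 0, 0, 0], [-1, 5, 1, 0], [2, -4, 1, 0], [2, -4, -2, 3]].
χ_A(x) = (x - 3)^4

xI - A = [[x - 3, 0, 0, 0], [1, x - 5, -1, 0], [-2, 4, x - 1, 0], [-2, 4, 2, x - 3]].

Expanding det(xI - A) along the first row:
det(xI - A) = + (x - 3)·det([[x - 5, -1, 0], [4, x - 1, 0], [4, 2, x - 3]]) - (0)·det([[1, -1, 0], [-2, x - 1, 0], [-2, 2, x - 3]]) + (0)·det([[1, x - 5, 0], [-2, 4, 0], [-2, 4, x - 3]]) - (0)·det([[1, x - 5, -1], [-2, 4, x - 1], [-2, 4, 2]]).

Evaluating gives χ_A(x) = x^4 - 12x^3 + 54x^2 - 108x + 81 = (x - 3)^4.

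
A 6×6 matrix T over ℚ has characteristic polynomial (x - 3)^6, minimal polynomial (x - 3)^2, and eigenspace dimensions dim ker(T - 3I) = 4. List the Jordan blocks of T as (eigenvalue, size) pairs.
λ = 3: algebraic multiplicity 6 (exponent in χ_T), largest block size 2 (exponent in m_T), 4 blocks (geometric multiplicity). These force block sizes [2, 2, 1, 1].

Jordan blocks: (3, 2), (3, 2), (3, 1), (3, 1)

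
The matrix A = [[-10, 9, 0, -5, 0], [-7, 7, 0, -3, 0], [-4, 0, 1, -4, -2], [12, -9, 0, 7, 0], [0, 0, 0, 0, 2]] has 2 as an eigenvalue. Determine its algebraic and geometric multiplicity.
The characteristic polynomial is (x - 2)^2(x - 1)^3, so the factor x - 2 appears with exponent 2: the algebraic multiplicity is 2.

rank(A - 2I) = 3, so the eigenspace has dimension 5 - 3 = 2: the geometric multiplicity is 2.

algebraic multiplicity 2, geometric multiplicity 2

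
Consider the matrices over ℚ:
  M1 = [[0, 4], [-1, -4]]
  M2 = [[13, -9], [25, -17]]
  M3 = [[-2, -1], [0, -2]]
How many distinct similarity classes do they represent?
1 class: {M1, M2, M3}

Characteristic polynomials: χ_{M1} = (x + 2)^2, χ_{M2} = (x + 2)^2, χ_{M3} = (x + 2)^2.

{M1, M2, M3}: invariant factors (x + 2)^2.

Matrices are similar if and only if their invariant-factor lists agree; the partition into similarity classes is {M1, M2, M3}.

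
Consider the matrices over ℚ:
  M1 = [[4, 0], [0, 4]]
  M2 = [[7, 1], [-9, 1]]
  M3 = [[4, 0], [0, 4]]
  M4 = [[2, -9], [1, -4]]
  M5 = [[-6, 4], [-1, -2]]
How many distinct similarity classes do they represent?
Characteristic polynomials: χ_{M1} = (x - 4)^2, χ_{M2} = (x - 4)^2, χ_{M3} = (x - 4)^2, χ_{M4} = (x + 1)^2, χ_{M5} = (x + 4)^2.

{M1, M3}: invariant factors x - 4, x - 4.

{M2}: invariant factors (x - 4)^2.

{M4}: invariant factors (x + 1)^2.

{M5}: invariant factors (x + 4)^2.

Matrices are similar if and only if their invariant-factor lists agree; the partition into similarity classes is {M1, M3}, {M2}, {M4}, {M5}.

4 classes: {M1, M3}, {M2}, {M4}, {M5}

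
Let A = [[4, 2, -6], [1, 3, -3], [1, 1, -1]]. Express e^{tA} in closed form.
e^{tA} = [[(2*t + 1)*e^{2*t}, 2*t*e^{2*t}, -6*t*e^{2*t}], [t*e^{2*t}, (t + 1)*e^{2*t}, -3*t*e^{2*t}], [t*e^{2*t}, t*e^{2*t}, (1 - 3*t)*e^{2*t}]]

A has Jordan form J = [[2, 1, 0], [0, 2, 0], [0, 0, 2]] with A = PJP^{-1}, so e^{tA} = P e^{tJ} P^{-1}.

For a Jordan block J_k(λ), e^{tJ_k(λ)} = e^{λt} · (I + tN + t^2 N^2/2! + ... + t^{k-1} N^{k-1}/(k-1)!) where N is the nilpotent superdiagonal part.

Assembling the blocks and conjugating back gives the entries of e^{tA} as shown above.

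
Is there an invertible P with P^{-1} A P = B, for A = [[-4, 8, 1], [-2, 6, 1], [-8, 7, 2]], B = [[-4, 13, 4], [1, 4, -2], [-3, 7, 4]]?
Two matrices over a field are similar if and only if they have the same invariant factors.

Both A and B have characteristic polynomial (x - 3)^2(x + 2) and minimal polynomial (x - 3)^2(x + 2). Computing further, both have invariant factors (x - 3)^2(x + 2). Hence A and B are similar.

Yes.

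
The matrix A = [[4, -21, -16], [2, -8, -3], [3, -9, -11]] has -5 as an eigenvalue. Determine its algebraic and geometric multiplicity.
algebraic multiplicity 3, geometric multiplicity 1

The characteristic polynomial is (x + 5)^3, so the factor x + 5 appears with exponent 3: the algebraic multiplicity is 3.

rank(A + 5I) = 2, so the eigenspace has dimension 3 - 2 = 1: the geometric multiplicity is 1.

Since 1 < 3, A is not diagonalizable.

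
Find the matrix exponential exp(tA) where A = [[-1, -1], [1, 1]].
e^{tA} = [[1 - t, -t], [t, t + 1]]

A has Jordan form J = [[0, 1], [0, 0]] with A = PJP^{-1}, so e^{tA} = P e^{tJ} P^{-1}.

For a Jordan block J_k(λ), e^{tJ_k(λ)} = e^{λt} · (I + tN + t^2 N^2/2! + ... + t^{k-1} N^{k-1}/(k-1)!) where N is the nilpotent superdiagonal part.

Assembling the blocks and conjugating back gives the entries of e^{tA} as shown above.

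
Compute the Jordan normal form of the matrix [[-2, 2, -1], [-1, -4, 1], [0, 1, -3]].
The characteristic polynomial is det(xI - A) = (x + 3)^3, so the eigenvalues are -3 (algebraic multiplicity 3).

For λ = -3: rank(A + 3I) = 2, rank((A + 3I)^2) = 1, rank((A + 3I)^3) = 0. The eigenspace has dimension 3 - 2 = 1, so there is 1 Jordan block; the rank sequence gives block sizes [3].

Assembling the blocks gives the Jordan form J above.

J = [[-3, 1, 0], [0, -3, 1], [0, 0, -3]]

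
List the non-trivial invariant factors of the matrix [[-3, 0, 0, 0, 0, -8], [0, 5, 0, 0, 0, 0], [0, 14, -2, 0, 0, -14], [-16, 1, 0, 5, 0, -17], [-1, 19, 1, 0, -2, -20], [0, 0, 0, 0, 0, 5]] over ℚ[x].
The Jordan structure of A has elementary divisors (x + 3), (x + 2)^2, (x - 5)^2, (x - 5). Arranging the block sizes at each eigenvalue in decreasing order and taking row products gives the invariant factors.

Invariant factors (smallest first, each dividing the next): x - 5, (x - 5)^2(x + 2)^2(x + 3).

Check: the last factor (x - 5)^2(x + 2)^2(x + 3) is the minimal polynomial, and the product (x - 5)^3(x + 2)^2(x + 3) is the characteristic polynomial.

x - 5, (x - 5)^2(x + 2)^2(x + 3)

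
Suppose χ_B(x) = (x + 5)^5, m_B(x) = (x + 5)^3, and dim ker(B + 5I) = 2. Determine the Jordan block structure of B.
Jordan blocks: (-5, 3), (-5, 2)

λ = -5: algebraic multiplicity 5 (exponent in χ_B), largest block size 3 (exponent in m_B), 2 blocks (geometric multiplicity). These force block sizes [3, 2].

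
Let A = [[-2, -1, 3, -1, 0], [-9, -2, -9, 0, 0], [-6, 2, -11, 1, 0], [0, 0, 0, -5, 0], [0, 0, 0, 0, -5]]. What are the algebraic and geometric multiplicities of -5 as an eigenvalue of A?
algebraic multiplicity 5, geometric multiplicity 3

The characteristic polynomial is (x + 5)^5, so the factor x + 5 appears with exponent 5: the algebraic multiplicity is 5.

rank(A + 5I) = 2, so the eigenspace has dimension 5 - 2 = 3: the geometric multiplicity is 3.

Since 3 < 5, A is not diagonalizable.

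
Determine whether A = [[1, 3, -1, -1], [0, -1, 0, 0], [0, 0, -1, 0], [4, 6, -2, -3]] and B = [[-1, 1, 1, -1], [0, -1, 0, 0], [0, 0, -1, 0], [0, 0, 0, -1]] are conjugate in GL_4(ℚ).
Yes.

Two matrices over a field are similar if and only if they have the same invariant factors.

Both A and B have characteristic polynomial (x + 1)^4 and minimal polynomial (x + 1)^2. Computing further, both have invariant factors x + 1, x + 1, (x + 1)^2. Hence A and B are similar.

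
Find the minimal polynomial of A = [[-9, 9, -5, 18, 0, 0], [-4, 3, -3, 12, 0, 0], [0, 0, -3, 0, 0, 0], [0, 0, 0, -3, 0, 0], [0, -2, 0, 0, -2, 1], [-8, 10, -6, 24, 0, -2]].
The characteristic polynomial factors as (x + 2)^2(x + 3)^4. The minimal polynomial is ∏(x - λ)^{k_λ} where k_λ is the size of the largest Jordan block at λ.

For λ = -3: rank(A + 3I) = 4, and the largest Jordan block has size 3 (the smallest k with rank((A + 3I)^k) = rank((A + 3I)^(k+1))).
For λ = -2: rank(A + 2I) = 5, and the largest Jordan block has size 2 (the smallest k with rank((A + 2I)^k) = rank((A + 2I)^(k+1))).

So m_A(x) = (x + 2)^2(x + 3)^3.

m_A(x) = (x + 2)^2(x + 3)^3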